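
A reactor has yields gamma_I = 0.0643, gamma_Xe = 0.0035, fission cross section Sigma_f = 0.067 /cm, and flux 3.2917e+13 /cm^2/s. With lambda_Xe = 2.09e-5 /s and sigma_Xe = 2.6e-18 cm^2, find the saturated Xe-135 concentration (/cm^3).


Xe_eq = (gamma_I + gamma_Xe) * Sigma_f * phi / (lambda_Xe + sigma_Xe * phi)
Numerator = (0.0643 + 0.0035) * 0.067 * 3.2917e+13 = 1.495288e+11
Denominator = 2.09e-5 + 2.6e-18 * 3.2917e+13 = 1.064842e-04
Xe_eq = 1.495288e+11 / 1.064842e-04 = 1.4042e+15 /cm^3

1.4042e+15


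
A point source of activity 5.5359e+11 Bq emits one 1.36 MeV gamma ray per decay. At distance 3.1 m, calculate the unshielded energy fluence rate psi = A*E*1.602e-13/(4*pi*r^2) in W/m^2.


psi = A * E * 1.602e-13 / (4*pi*r^2)
psi = 5.5359e+11 * 1.36 * 1.602e-13 / (4*pi*3.1^2)
psi = 9.9875e-04 W/m^2

9.9875e-04


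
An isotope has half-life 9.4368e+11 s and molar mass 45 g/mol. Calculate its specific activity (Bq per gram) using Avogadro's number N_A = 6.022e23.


lambda = ln(2) / t_half = ln(2) / 9.4368e+11 = 7.345151e-13 /s
SA = lambda * N_A / M
SA = 7.345151e-13 * 6.022e23 / 45
SA = 9.8294e+09 Bq/g

9.8294e+09


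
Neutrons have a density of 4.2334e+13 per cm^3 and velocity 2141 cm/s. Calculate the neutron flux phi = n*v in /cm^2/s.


phi = n * v
phi = 4.2334e+13 * 2141
phi = 9.0637e+16 /cm^2/s

9.0637e+16


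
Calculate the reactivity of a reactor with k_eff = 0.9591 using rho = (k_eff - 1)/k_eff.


rho = (k_eff - 1) / k_eff
rho = (0.9591 - 1) / 0.9591
rho = -0.042644

-0.042644


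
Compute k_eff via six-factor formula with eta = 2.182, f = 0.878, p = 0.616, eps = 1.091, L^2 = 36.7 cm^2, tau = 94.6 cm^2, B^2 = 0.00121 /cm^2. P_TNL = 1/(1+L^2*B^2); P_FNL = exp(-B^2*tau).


k_inf = eta*f*p*eps = 2.182*0.878*0.616*1.091 = 1.287522
P_TNL = 1/(1 + L^2*B^2) = 1/(1 + 36.7*0.00121) = 0.9574811
P_FNL = exp(-B^2*tau) = exp(-0.00121*94.6) = 0.8918423
k_eff = k_inf * P_TNL * P_FNL = 1.287522 * 0.9574811 * 0.8918423
k_eff = 1.0994

1.0994


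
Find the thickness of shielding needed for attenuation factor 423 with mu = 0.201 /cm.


x = ln(factor) / mu
x = ln(423) / 0.201
x = 30.086 cm

30.086


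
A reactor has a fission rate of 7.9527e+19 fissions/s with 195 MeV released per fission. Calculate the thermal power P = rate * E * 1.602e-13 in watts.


P = fission_rate * E_MeV * 1.602e-13
P = 7.9527e+19 * 195 * 1.602e-13
P = 2.4843e+09 W

2.4843e+09


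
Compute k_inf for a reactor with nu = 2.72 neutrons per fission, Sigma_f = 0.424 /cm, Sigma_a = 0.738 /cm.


k_inf = nu * Sigma_f / Sigma_a
k_inf = 2.72 * 0.424 / 0.738
k_inf = 1.5627

1.5627


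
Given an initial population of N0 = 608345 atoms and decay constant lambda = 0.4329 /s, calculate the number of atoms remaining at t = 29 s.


N = N0 * exp(-lambda * t)
N = 608345 * exp(-0.4329 * 29)
N = 2.1477

2.1477


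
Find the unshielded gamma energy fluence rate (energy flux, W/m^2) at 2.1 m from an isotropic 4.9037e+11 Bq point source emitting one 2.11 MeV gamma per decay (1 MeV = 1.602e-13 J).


psi = A * E * 1.602e-13 / (4*pi*r^2)
psi = 4.9037e+11 * 2.11 * 1.602e-13 / (4*pi*2.1^2)
psi = 0.0029910 W/m^2

0.0029910


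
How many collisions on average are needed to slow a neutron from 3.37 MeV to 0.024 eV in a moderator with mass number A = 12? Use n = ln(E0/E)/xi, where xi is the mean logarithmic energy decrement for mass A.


xi = 1 + (A-1)^2/(2A)*ln((A-1)/(A+1)) = 0.1577690 (for A = 12)
n = ln(E0/E) / xi
n = ln(3.37e6 / 0.024) / 0.1577690
n = ln(1.404167e+08) / 0.1577690 = 118.91

118.91


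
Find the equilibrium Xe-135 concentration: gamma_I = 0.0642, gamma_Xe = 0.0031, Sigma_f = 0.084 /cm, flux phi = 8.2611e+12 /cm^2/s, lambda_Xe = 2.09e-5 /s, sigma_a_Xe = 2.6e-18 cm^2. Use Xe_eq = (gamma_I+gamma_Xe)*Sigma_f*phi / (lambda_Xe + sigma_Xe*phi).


Xe_eq = (gamma_I + gamma_Xe) * Sigma_f * phi / (lambda_Xe + sigma_Xe * phi)
Numerator = (0.0642 + 0.0031) * 0.084 * 8.2611e+12 = 4.670165e+10
Denominator = 2.09e-5 + 2.6e-18 * 8.2611e+12 = 4.237886e-05
Xe_eq = 4.670165e+10 / 4.237886e-05 = 1.1020e+15 /cm^3

1.1020e+15


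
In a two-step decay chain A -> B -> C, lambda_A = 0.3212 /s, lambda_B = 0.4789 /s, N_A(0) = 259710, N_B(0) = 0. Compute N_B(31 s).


N_B(t) = lambda_A * N_A0 / (lambda_B - lambda_A) * [exp(-lambda_A*t) - exp(-lambda_B*t)]
exp(-0.3212*31) = 4.738523e-05; exp(-0.4789*31) = 3.568680e-07
N_B = 0.3212 * 259710 / (0.4789 - 0.3212) * (4.738523e-05 - 3.568680e-07)
N_B = 24.877

24.877


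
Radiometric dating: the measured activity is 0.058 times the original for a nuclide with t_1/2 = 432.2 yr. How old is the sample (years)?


lambda = ln(2) / t_half = ln(2) / 432.2 = 0.001603765 /yr
t = -ln(A/A0) / lambda
t = -ln(0.058) / 0.001603765
t = 1775.4 yr

1775.4


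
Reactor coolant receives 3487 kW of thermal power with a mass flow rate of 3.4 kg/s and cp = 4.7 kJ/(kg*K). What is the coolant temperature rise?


dT = Q / (m_dot * cp)
dT = 3487 / (3.4 * 4.7)
dT = 218.21 C

218.21


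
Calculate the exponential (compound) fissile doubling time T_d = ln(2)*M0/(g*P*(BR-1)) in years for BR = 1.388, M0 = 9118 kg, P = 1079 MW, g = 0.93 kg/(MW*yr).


Breeding gain G = BR - 1 = 1.388 - 1 = 0.388
Fissile production rate = g * P * G = 0.93 * 1079 * 0.388 = 389.34636 kg/yr
T_d = ln(2) * M0 / (g * P * G)
T_d = ln(2) * 9118 / 389.34636 = 16.233 yr

16.233


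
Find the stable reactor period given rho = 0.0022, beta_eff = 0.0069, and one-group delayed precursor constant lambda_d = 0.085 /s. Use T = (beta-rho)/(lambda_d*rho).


T = (beta - rho) / (lambda_d * rho)
T = (0.0069 - 0.0022) / (0.085 * 0.0022)
T = 25.134 s

25.134


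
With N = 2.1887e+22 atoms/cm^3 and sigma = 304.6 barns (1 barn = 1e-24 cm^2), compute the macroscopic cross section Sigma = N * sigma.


Sigma = N * sigma_barns * 1e-24
Sigma = 2.1887e+22 * 304.6 * 1e-24
Sigma = 6.6668 /cm

6.6668


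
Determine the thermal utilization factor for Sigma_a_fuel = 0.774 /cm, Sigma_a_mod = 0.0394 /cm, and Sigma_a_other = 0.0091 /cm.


f = Sigma_a_fuel / (Sigma_a_fuel + Sigma_a_mod + Sigma_a_other)
f = 0.774 / (0.774 + 0.0394 + 0.0091)
f = 0.94103

0.94103


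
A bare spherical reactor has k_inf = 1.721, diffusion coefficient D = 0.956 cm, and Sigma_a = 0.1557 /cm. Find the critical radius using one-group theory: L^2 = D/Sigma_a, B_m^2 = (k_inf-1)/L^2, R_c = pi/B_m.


L^2 = D / Sigma_a = 0.956 / 0.1557 = 6.140013 cm^2
B_m^2 = (k_inf - 1) / L^2 = (1.721 - 1) / 6.140013 = 0.1174265 /cm^2
For a bare sphere: B_g = pi/R, so R_c = pi / sqrt(B_m^2)
R_c = pi / sqrt(0.1174265) = 9.1678 cm

9.1678


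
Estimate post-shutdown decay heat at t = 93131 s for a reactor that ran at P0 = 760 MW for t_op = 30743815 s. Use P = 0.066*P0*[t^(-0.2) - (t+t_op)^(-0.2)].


P/P0 = 0.066 * [t^(-0.2) - (t + t_op)^(-0.2)]
P/P0 = 0.066 * [93131^(-0.2) - (93131 + 30743815)^(-0.2)]
P/P0 = 0.066 * [0.1014334 - 0.03178233] = 0.004596971
P = 760 * 0.004596971 = 3.4937 MW

3.4937


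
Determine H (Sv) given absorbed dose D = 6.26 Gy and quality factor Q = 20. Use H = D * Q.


H = D * Q
H = 6.26 * 20
H = 125.20 Sv

125.20


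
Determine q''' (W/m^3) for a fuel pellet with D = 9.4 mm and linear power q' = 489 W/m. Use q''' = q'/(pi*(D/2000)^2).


r = D / 2 / 1000 = 9.4 / 2 / 1000 = 0.0047 m
q''' = q' / (pi * r^2)
q''' = 489 / (pi * 0.0047^2)
q''' = 7.0463e+06 W/m^3

7.0463e+06


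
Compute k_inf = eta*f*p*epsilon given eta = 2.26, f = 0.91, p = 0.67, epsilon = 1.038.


k_inf = eta * f * p * epsilon
k_inf = 2.26 * 0.91 * 0.67 * 1.038
k_inf = 1.4303

1.4303


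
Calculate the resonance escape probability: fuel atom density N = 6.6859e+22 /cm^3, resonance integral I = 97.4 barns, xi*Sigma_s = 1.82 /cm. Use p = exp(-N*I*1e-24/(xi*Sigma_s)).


p = exp(-N * I * 1e-24 / (xi*Sigma_s))
p = exp(-6.6859e+22 * 97.4 * 1e-24 / 1.82)
p = 0.027930

0.027930


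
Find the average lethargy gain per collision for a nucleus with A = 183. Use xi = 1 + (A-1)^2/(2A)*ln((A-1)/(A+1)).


xi = 1 + (A-1)^2/(2A) * ln((A-1)/(A+1))
xi = 1 + (183-1)^2/(2*183) * ln((183-1)/(183 +1))
xi = 0.010889

0.010889


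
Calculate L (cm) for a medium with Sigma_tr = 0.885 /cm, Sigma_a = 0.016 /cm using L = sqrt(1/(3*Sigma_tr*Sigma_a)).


D = 1 / (3 * Sigma_tr) = 1 / (3 * 0.885) = 0.3766478 cm
L = sqrt(D / Sigma_a)
L = sqrt(0.3766478 / 0.016)
L = 4.8519 cm

4.8519


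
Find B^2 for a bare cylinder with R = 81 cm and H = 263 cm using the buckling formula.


B^2 = (2.405/R)^2 + (pi/H)^2
B^2 = (2.405/81)^2 + (pi/263)^2
B^2 = 0.0010243 /cm^2

0.0010243


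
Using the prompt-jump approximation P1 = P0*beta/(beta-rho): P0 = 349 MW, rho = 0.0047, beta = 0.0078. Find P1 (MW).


P1/P0 = beta / (beta - rho)
P1/P0 = 0.0078 / (0.0078 - 0.0047) = 2.516129
P1 = 349 * 2.516129 = 878.13 MW

878.13


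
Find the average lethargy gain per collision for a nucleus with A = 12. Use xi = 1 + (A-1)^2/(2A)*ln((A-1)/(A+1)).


xi = 1 + (A-1)^2/(2A) * ln((A-1)/(A+1))
xi = 1 + (12-1)^2/(2*12) * ln((12-1)/(12 +1))
xi = 0.15777

0.15777


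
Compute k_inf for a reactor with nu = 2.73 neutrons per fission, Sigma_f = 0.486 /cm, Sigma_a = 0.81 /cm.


k_inf = nu * Sigma_f / Sigma_a
k_inf = 2.73 * 0.486 / 0.81
k_inf = 1.6380

1.6380


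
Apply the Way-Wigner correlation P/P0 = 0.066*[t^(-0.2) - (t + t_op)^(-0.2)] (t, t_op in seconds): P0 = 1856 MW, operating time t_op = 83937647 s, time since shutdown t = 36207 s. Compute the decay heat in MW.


P/P0 = 0.066 * [t^(-0.2) - (t + t_op)^(-0.2)]
P/P0 = 0.066 * [36207^(-0.2) - (36207 + 83937647)^(-0.2)]
P/P0 = 0.066 * [0.1225297 - 0.02601185] = 0.006370178
P = 1856 * 0.006370178 = 11.823 MW

11.823


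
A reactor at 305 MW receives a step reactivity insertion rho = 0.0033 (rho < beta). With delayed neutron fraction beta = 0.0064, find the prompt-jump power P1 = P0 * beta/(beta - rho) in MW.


P1/P0 = beta / (beta - rho)
P1/P0 = 0.0064 / (0.0064 - 0.0033) = 2.064516
P1 = 305 * 2.064516 = 629.68 MW

629.68


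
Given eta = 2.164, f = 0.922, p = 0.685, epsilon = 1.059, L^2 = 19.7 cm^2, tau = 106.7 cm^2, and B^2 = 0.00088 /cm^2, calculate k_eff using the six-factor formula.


k_inf = eta*f*p*eps = 2.164*0.922*0.685*1.059 = 1.447354
P_TNL = 1/(1 + L^2*B^2) = 1/(1 + 19.7*0.00088) = 0.9829594
P_FNL = exp(-B^2*tau) = exp(-0.00088*106.7) = 0.9103774
k_eff = k_inf * P_TNL * P_FNL = 1.447354 * 0.9829594 * 0.9103774
k_eff = 1.2952

1.2952


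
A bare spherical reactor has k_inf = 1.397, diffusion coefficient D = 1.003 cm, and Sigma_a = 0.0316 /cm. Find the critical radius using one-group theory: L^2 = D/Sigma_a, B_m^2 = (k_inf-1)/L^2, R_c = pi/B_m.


L^2 = D / Sigma_a = 1.003 / 0.0316 = 31.74051 cm^2
B_m^2 = (k_inf - 1) / L^2 = (1.397 - 1) / 31.74051 = 0.01250768 /cm^2
For a bare sphere: B_g = pi/R, so R_c = pi / sqrt(B_m^2)
R_c = pi / sqrt(0.01250768) = 28.091 cm

28.091


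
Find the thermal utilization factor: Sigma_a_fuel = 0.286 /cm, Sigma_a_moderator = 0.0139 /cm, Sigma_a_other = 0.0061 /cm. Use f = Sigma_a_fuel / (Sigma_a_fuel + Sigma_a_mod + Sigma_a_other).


f = Sigma_a_fuel / (Sigma_a_fuel + Sigma_a_mod + Sigma_a_other)
f = 0.286 / (0.286 + 0.0139 + 0.0061)
f = 0.93464

0.93464


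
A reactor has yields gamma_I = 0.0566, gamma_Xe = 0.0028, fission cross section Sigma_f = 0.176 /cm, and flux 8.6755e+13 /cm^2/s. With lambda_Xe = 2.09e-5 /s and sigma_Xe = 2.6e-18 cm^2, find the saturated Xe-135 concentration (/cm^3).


Xe_eq = (gamma_I + gamma_Xe) * Sigma_f * phi / (lambda_Xe + sigma_Xe * phi)
Numerator = (0.0566 + 0.0028) * 0.176 * 8.6755e+13 = 9.069715e+11
Denominator = 2.09e-5 + 2.6e-18 * 8.6755e+13 = 2.464630e-04
Xe_eq = 9.069715e+11 / 2.464630e-04 = 3.6799e+15 /cm^3

3.6799e+15


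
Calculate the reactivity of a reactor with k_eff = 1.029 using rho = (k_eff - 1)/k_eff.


rho = (k_eff - 1) / k_eff
rho = (1.029 - 1) / 1.029
rho = 0.028183

0.028183


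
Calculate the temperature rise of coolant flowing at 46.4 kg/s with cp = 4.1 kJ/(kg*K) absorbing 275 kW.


dT = Q / (m_dot * cp)
dT = 275 / (46.4 * 4.1)
dT = 1.4455 C

1.4455


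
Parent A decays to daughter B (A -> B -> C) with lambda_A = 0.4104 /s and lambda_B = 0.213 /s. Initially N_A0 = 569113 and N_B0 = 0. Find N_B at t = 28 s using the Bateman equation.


N_B(t) = lambda_A * N_A0 / (lambda_B - lambda_A) * [exp(-lambda_A*t) - exp(-lambda_B*t)]
exp(-0.4104*28) = 1.021963e-05; exp(-0.213*28) = 0.002569613
N_B = 0.4104 * 569113 / (0.213 - 0.4104) * (1.021963e-05 - 0.002569613)
N_B = 3028.3

3028.3


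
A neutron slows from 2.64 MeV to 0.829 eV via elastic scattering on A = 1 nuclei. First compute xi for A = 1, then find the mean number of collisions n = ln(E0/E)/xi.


xi = 1 + (A-1)^2/(2A)*ln((A-1)/(A+1)) = 1 (for A = 1)
n = ln(E0/E) / xi
n = ln(2.64e6 / 0.829) / 1
n = ln(3.184560e+06) / 1 = 14.974

14.974


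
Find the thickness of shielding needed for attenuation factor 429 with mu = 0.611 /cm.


x = ln(factor) / mu
x = ln(429) / 0.611
x = 9.9206 cm

9.9206


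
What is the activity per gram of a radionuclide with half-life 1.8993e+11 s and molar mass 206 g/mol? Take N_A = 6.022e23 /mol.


lambda = ln(2) / t_half = ln(2) / 1.8993e+11 = 3.649488e-12 /s
SA = lambda * N_A / M
SA = 3.649488e-12 * 6.022e23 / 206
SA = 1.0669e+10 Bq/g

1.0669e+10


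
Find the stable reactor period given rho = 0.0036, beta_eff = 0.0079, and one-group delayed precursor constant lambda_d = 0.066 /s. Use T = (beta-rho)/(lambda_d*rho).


T = (beta - rho) / (lambda_d * rho)
T = (0.0079 - 0.0036) / (0.066 * 0.0036)
T = 18.098 s

18.098


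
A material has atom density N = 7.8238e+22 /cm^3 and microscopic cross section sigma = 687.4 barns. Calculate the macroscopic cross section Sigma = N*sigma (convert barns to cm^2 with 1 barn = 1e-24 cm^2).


Sigma = N * sigma_barns * 1e-24
Sigma = 7.8238e+22 * 687.4 * 1e-24
Sigma = 53.781 /cm

53.781


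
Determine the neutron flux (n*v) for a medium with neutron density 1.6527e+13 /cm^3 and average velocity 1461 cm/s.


phi = n * v
phi = 1.6527e+13 * 1461
phi = 2.4146e+16 /cm^2/s

2.4146e+16


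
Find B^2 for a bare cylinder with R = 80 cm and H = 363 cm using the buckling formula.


B^2 = (2.405/R)^2 + (pi/H)^2
B^2 = (2.405/80)^2 + (pi/363)^2
B^2 = 9.7865e-04 /cm^2

9.7865e-04


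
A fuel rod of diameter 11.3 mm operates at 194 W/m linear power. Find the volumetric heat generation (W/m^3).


r = D / 2 / 1000 = 11.3 / 2 / 1000 = 0.00565 m
q''' = q' / (pi * r^2)
q''' = 194 / (pi * 0.00565^2)
q''' = 1.9344e+06 W/m^3

1.9344e+06


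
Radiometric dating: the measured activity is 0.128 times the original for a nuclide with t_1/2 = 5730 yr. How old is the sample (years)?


lambda = ln(2) / t_half = ln(2) / 5730 = 1.209681e-04 /yr
t = -ln(A/A0) / lambda
t = -ln(0.128) / 1.209681e-04
t = 16994 yr

16994


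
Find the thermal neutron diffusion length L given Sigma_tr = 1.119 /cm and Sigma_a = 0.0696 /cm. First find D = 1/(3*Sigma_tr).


D = 1 / (3 * Sigma_tr) = 1 / (3 * 1.119) = 0.2978850 cm
L = sqrt(D / Sigma_a)
L = sqrt(0.2978850 / 0.0696)
L = 2.0688 cm

2.0688


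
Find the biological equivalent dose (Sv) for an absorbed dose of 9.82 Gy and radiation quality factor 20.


H = D * Q
H = 9.82 * 20
H = 196.40 Sv

196.40


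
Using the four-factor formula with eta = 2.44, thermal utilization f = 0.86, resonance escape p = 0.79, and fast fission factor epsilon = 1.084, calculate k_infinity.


k_inf = eta * f * p * epsilon
k_inf = 2.44 * 0.86 * 0.79 * 1.084
k_inf = 1.7970

1.7970


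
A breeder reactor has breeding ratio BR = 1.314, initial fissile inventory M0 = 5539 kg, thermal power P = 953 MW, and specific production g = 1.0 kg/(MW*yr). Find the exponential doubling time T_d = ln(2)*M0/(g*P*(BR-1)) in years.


Breeding gain G = BR - 1 = 1.314 - 1 = 0.314
Fissile production rate = g * P * G = 1.0 * 953 * 0.314 = 299.242 kg/yr
T_d = ln(2) * M0 / (g * P * G)
T_d = ln(2) * 5539 / 299.242 = 12.830 yr

12.830


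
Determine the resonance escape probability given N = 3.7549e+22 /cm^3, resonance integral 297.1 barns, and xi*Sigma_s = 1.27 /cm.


p = exp(-N * I * 1e-24 / (xi*Sigma_s))
p = exp(-3.7549e+22 * 297.1 * 1e-24 / 1.27)
p = 1.5315e-04

1.5315e-04


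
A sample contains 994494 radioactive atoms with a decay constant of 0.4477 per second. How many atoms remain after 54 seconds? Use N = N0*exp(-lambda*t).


N = N0 * exp(-lambda * t)
N = 994494 * exp(-0.4477 * 54)
N = 3.1491e-05

3.1491e-05


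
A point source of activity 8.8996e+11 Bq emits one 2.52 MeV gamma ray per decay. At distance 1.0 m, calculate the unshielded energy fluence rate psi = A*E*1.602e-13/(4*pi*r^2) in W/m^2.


psi = A * E * 1.602e-13 / (4*pi*r^2)
psi = 8.8996e+11 * 2.52 * 1.602e-13 / (4*pi*1.0^2)
psi = 0.028591 W/m^2

0.028591


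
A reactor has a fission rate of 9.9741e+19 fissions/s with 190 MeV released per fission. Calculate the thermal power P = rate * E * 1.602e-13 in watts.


P = fission_rate * E_MeV * 1.602e-13
P = 9.9741e+19 * 190 * 1.602e-13
P = 3.0359e+09 W

3.0359e+09


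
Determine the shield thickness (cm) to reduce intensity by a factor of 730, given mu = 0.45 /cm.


x = ln(factor) / mu
x = ln(730) / 0.45
x = 14.651 cm

14.651


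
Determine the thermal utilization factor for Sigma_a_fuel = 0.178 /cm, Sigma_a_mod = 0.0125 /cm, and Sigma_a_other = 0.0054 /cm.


f = Sigma_a_fuel / (Sigma_a_fuel + Sigma_a_mod + Sigma_a_other)
f = 0.178 / (0.178 + 0.0125 + 0.0054)
f = 0.90863

0.90863


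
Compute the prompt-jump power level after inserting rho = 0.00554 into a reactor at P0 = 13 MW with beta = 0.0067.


P1/P0 = beta / (beta - rho)
P1/P0 = 0.0067 / (0.0067 - 0.00554) = 5.775862
P1 = 13 * 5.775862 = 75.086 MW

75.086


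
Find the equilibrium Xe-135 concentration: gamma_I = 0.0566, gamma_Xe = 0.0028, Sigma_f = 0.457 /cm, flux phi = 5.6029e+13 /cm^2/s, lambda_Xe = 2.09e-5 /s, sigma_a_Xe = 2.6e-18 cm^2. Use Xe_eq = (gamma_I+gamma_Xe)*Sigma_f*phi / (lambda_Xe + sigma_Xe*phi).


Xe_eq = (gamma_I + gamma_Xe) * Sigma_f * phi / (lambda_Xe + sigma_Xe * phi)
Numerator = (0.0566 + 0.0028) * 0.457 * 5.6029e+13 = 1.520952e+12
Denominator = 2.09e-5 + 2.6e-18 * 5.6029e+13 = 1.665754e-04
Xe_eq = 1.520952e+12 / 1.665754e-04 = 9.1307e+15 /cm^3

9.1307e+15


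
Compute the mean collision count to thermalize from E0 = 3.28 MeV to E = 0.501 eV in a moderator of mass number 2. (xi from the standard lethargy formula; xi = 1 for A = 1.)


xi = 1 + (A-1)^2/(2A)*ln((A-1)/(A+1)) = 0.7253469 (for A = 2)
n = ln(E0/E) / xi
n = ln(3.28e6 / 0.501) / 0.7253469
n = ln(6.546906e+06) / 0.7253469 = 21.637

21.637


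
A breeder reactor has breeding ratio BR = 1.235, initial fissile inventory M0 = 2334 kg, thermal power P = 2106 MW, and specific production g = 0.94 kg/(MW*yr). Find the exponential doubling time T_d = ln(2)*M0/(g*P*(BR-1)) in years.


Breeding gain G = BR - 1 = 1.235 - 1 = 0.235
Fissile production rate = g * P * G = 0.94 * 2106 * 0.235 = 465.2154 kg/yr
T_d = ln(2) * M0 / (g * P * G)
T_d = ln(2) * 2334 / 465.2154 = 3.4775 yr

3.4775


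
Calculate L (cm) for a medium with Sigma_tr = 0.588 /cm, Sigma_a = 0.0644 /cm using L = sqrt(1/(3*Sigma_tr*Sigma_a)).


D = 1 / (3 * Sigma_tr) = 1 / (3 * 0.588) = 0.5668934 cm
L = sqrt(D / Sigma_a)
L = sqrt(0.5668934 / 0.0644)
L = 2.9669 cm

2.9669


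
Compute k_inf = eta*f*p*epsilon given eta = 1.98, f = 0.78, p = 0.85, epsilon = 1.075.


k_inf = eta * f * p * epsilon
k_inf = 1.98 * 0.78 * 0.85 * 1.075
k_inf = 1.4112

1.4112


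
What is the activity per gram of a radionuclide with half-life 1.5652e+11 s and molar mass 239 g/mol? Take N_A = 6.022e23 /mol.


lambda = ln(2) / t_half = ln(2) / 1.5652e+11 = 4.428490e-12 /s
SA = lambda * N_A / M
SA = 4.428490e-12 * 6.022e23 / 239
SA = 1.1158e+10 Bq/g

1.1158e+10


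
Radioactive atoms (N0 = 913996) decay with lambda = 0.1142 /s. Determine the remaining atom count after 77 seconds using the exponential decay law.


N = N0 * exp(-lambda * t)
N = 913996 * exp(-0.1142 * 77)
N = 138.68

138.68


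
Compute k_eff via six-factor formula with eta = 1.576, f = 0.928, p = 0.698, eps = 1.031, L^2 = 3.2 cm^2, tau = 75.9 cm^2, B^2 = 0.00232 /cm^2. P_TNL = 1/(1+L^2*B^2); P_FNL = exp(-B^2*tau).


k_inf = eta*f*p*eps = 1.576*0.928*0.698*1.031 = 1.052491
P_TNL = 1/(1 + L^2*B^2) = 1/(1 + 3.2*0.00232) = 0.9926307
P_FNL = exp(-B^2*tau) = exp(-0.00232*75.9) = 0.8385442
k_eff = k_inf * P_TNL * P_FNL = 1.052491 * 0.9926307 * 0.8385442
k_eff = 0.87606

0.87606


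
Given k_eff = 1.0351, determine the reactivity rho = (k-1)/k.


rho = (k_eff - 1) / k_eff
rho = (1.0351 - 1) / 1.0351
rho = 0.033910

0.033910


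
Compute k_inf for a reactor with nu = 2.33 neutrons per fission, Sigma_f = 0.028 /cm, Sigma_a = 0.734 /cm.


k_inf = nu * Sigma_f / Sigma_a
k_inf = 2.33 * 0.028 / 0.734
k_inf = 0.088883

0.088883


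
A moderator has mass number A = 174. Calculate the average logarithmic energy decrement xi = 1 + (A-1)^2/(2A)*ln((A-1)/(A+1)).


xi = 1 + (A-1)^2/(2A) * ln((A-1)/(A+1))
xi = 1 + (174-1)^2/(2*174) * ln((174-1)/(174 +1))
xi = 0.011450

0.011450


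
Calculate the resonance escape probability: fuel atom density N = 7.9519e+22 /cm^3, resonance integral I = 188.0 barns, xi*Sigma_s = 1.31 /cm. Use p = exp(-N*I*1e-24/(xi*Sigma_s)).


p = exp(-N * I * 1e-24 / (xi*Sigma_s))
p = exp(-7.9519e+22 * 188.0 * 1e-24 / 1.31)
p = 1.1063e-05

1.1063e-05


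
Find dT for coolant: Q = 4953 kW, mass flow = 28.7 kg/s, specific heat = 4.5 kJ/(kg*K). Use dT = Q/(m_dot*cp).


dT = Q / (m_dot * cp)
dT = 4953 / (28.7 * 4.5)
dT = 38.351 C

38.351


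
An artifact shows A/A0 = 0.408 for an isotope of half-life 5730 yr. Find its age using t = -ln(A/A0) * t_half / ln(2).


lambda = ln(2) / t_half = ln(2) / 5730 = 1.209681e-04 /yr
t = -ln(A/A0) / lambda
t = -ln(0.408) / 1.209681e-04
t = 7410.9 yr

7410.9


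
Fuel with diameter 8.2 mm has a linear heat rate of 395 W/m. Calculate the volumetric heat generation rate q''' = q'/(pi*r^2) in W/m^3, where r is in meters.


r = D / 2 / 1000 = 8.2 / 2 / 1000 = 0.0041 m
q''' = q' / (pi * r^2)
q''' = 395 / (pi * 0.0041^2)
q''' = 7.4796e+06 W/m^3

7.4796e+06


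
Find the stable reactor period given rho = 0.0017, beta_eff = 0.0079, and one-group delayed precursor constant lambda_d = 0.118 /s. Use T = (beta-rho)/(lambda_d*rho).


T = (beta - rho) / (lambda_d * rho)
T = (0.0079 - 0.0017) / (0.118 * 0.0017)
T = 30.907 s

30.907


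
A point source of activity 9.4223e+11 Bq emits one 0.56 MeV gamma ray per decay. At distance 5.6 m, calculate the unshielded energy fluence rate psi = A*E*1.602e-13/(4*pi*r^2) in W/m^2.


psi = A * E * 1.602e-13 / (4*pi*r^2)
psi = 9.4223e+11 * 0.56 * 1.602e-13 / (4*pi*5.6^2)
psi = 2.1450e-04 W/m^2

2.1450e-04


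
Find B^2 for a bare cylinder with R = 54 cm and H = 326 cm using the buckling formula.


B^2 = (2.405/R)^2 + (pi/H)^2
B^2 = (2.405/54)^2 + (pi/326)^2
B^2 = 0.0020764 /cm^2

0.0020764


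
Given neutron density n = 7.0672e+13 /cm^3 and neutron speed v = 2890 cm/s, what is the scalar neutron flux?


phi = n * v
phi = 7.0672e+13 * 2890
phi = 2.0424e+17 /cm^2/s

2.0424e+17


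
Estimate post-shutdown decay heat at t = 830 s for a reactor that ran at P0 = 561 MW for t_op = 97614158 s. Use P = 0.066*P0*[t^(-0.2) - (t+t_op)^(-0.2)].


P/P0 = 0.066 * [t^(-0.2) - (t + t_op)^(-0.2)]
P/P0 = 0.066 * [830^(-0.2) - (830 + 97614158)^(-0.2)]
P/P0 = 0.066 * [0.2607260 - 0.02524043] = 0.01554205
P = 561 * 0.01554205 = 8.7191 MW

8.7191


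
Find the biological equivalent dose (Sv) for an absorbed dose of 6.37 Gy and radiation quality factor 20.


H = D * Q
H = 6.37 * 20
H = 127.40 Sv

127.40


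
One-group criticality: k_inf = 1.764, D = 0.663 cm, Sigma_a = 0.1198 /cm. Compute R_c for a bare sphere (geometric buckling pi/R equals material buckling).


L^2 = D / Sigma_a = 0.663 / 0.1198 = 5.534224 cm^2
B_m^2 = (k_inf - 1) / L^2 = (1.764 - 1) / 5.534224 = 0.1380501 /cm^2
For a bare sphere: B_g = pi/R, so R_c = pi / sqrt(B_m^2)
R_c = pi / sqrt(0.1380501) = 8.4553 cm

8.4553


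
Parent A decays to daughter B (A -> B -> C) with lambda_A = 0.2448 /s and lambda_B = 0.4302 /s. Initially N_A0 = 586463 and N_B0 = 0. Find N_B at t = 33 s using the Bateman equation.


N_B(t) = lambda_A * N_A0 / (lambda_B - lambda_A) * [exp(-lambda_A*t) - exp(-lambda_B*t)]
exp(-0.2448*33) = 3.101669e-04; exp(-0.4302*33) = 6.831168e-07
N_B = 0.2448 * 586463 / (0.4302 - 0.2448) * (3.101669e-04 - 6.831168e-07)
N_B = 239.65

239.65


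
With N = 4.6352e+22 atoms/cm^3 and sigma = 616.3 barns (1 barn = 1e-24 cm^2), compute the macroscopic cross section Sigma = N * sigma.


Sigma = N * sigma_barns * 1e-24
Sigma = 4.6352e+22 * 616.3 * 1e-24
Sigma = 28.567 /cm

28.567


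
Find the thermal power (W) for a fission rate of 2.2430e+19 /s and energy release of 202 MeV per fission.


P = fission_rate * E_MeV * 1.602e-13
P = 2.2430e+19 * 202 * 1.602e-13
P = 7.2584e+08 W

7.2584e+08


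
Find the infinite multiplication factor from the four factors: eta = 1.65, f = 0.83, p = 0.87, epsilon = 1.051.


k_inf = eta * f * p * epsilon
k_inf = 1.65 * 0.83 * 0.87 * 1.051
k_inf = 1.2522

1.2522


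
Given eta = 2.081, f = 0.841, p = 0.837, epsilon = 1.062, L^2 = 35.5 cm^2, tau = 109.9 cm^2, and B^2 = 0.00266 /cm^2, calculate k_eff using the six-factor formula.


k_inf = eta*f*p*eps = 2.081*0.841*0.837*1.062 = 1.555672
P_TNL = 1/(1 + L^2*B^2) = 1/(1 + 35.5*0.00266) = 0.9137176
P_FNL = exp(-B^2*tau) = exp(-0.00266*109.9) = 0.7465192
k_eff = k_inf * P_TNL * P_FNL = 1.555672 * 0.9137176 * 0.7465192
k_eff = 1.0611

1.0611


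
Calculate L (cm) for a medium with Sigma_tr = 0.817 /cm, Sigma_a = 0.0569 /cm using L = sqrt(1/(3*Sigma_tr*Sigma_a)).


D = 1 / (3 * Sigma_tr) = 1 / (3 * 0.817) = 0.4079967 cm
L = sqrt(D / Sigma_a)
L = sqrt(0.4079967 / 0.0569)
L = 2.6778 cm

2.6778


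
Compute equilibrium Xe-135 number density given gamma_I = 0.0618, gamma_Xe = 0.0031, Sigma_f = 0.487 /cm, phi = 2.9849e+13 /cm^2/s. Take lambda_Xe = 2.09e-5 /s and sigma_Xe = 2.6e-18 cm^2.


Xe_eq = (gamma_I + gamma_Xe) * Sigma_f * phi / (lambda_Xe + sigma_Xe * phi)
Numerator = (0.0618 + 0.0031) * 0.487 * 2.9849e+13 = 9.434164e+11
Denominator = 2.09e-5 + 2.6e-18 * 2.9849e+13 = 9.850740e-05
Xe_eq = 9.434164e+11 / 9.850740e-05 = 9.5771e+15 /cm^3

9.5771e+15


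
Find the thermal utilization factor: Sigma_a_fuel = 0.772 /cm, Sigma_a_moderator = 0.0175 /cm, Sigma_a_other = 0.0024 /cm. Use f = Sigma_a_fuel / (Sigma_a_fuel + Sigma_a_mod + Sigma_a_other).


f = Sigma_a_fuel / (Sigma_a_fuel + Sigma_a_mod + Sigma_a_other)
f = 0.772 / (0.772 + 0.0175 + 0.0024)
f = 0.97487

0.97487


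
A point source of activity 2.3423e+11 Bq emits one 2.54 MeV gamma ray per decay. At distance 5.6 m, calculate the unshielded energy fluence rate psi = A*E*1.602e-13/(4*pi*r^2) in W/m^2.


psi = A * E * 1.602e-13 / (4*pi*r^2)
psi = 2.3423e+11 * 2.54 * 1.602e-13 / (4*pi*5.6^2)
psi = 2.4185e-04 W/m^2

2.4185e-04


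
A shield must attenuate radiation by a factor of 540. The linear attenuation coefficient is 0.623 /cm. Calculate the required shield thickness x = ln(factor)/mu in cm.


x = ln(factor) / mu
x = ln(540) / 0.623
x = 10.099 cm

10.099


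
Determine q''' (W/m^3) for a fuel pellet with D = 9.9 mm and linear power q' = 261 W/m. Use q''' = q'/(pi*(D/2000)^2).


r = D / 2 / 1000 = 9.9 / 2 / 1000 = 0.00495 m
q''' = q' / (pi * r^2)
q''' = 261 / (pi * 0.00495^2)
q''' = 3.3906e+06 W/m^3

3.3906e+06


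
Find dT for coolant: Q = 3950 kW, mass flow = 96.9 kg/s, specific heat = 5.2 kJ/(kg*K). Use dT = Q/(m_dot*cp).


dT = Q / (m_dot * cp)
dT = 3950 / (96.9 * 5.2)
dT = 7.8392 C

7.8392


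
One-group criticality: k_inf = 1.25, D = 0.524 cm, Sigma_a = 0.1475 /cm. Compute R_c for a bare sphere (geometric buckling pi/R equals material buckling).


L^2 = D / Sigma_a = 0.524 / 0.1475 = 3.552542 cm^2
B_m^2 = (k_inf - 1) / L^2 = (1.25 - 1) / 3.552542 = 0.07037214 /cm^2
For a bare sphere: B_g = pi/R, so R_c = pi / sqrt(B_m^2)
R_c = pi / sqrt(0.07037214) = 11.843 cm

11.843


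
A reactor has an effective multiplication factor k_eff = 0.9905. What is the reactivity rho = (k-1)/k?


rho = (k_eff - 1) / k_eff
rho = (0.9905 - 1) / 0.9905
rho = -0.0095911

-0.0095911


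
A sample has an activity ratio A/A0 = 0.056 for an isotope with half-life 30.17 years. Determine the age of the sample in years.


lambda = ln(2) / t_half = ln(2) / 30.17 = 0.02297472 /yr
t = -ln(A/A0) / lambda
t = -ln(0.056) / 0.02297472
t = 125.46 yr

125.46


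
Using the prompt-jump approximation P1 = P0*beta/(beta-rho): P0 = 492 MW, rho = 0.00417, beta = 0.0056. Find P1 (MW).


P1/P0 = beta / (beta - rho)
P1/P0 = 0.0056 / (0.0056 - 0.00417) = 3.916084
P1 = 492 * 3.916084 = 1926.7 MW

1926.7


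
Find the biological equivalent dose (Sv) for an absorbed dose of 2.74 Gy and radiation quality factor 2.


H = D * Q
H = 2.74 * 2
H = 5.4800 Sv

5.4800


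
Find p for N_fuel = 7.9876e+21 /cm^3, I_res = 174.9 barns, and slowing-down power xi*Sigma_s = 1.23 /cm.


p = exp(-N * I * 1e-24 / (xi*Sigma_s))
p = exp(-7.9876e+21 * 174.9 * 1e-24 / 1.23)
p = 0.32117

0.32117


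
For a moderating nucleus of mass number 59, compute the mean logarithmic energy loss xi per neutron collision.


xi = 1 + (A-1)^2/(2A) * ln((A-1)/(A+1))
xi = 1 + (59-1)^2/(2*59) * ln((59-1)/(59 +1))
xi = 0.033518

0.033518


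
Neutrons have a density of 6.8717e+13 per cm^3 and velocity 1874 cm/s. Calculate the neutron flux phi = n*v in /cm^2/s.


phi = n * v
phi = 6.8717e+13 * 1874
phi = 1.2878e+17 /cm^2/s

1.2878e+17


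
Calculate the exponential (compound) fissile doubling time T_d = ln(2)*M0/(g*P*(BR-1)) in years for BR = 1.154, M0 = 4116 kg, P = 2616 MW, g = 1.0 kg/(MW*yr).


Breeding gain G = BR - 1 = 1.154 - 1 = 0.154
Fissile production rate = g * P * G = 1.0 * 2616 * 0.154 = 402.864 kg/yr
T_d = ln(2) * M0 / (g * P * G)
T_d = ln(2) * 4116 / 402.864 = 7.0818 yr

7.0818


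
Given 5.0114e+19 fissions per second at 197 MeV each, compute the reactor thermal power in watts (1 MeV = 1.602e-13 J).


P = fission_rate * E_MeV * 1.602e-13
P = 5.0114e+19 * 197 * 1.602e-13
P = 1.5816e+09 W

1.5816e+09


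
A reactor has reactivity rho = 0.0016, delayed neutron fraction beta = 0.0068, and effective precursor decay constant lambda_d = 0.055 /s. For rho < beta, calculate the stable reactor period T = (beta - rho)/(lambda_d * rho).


T = (beta - rho) / (lambda_d * rho)
T = (0.0068 - 0.0016) / (0.055 * 0.0016)
T = 59.091 s

59.091


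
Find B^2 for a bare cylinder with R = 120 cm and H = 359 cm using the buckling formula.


B^2 = (2.405/R)^2 + (pi/H)^2
B^2 = (2.405/120)^2 + (pi/359)^2
B^2 = 4.7825e-04 /cm^2

4.7825e-04


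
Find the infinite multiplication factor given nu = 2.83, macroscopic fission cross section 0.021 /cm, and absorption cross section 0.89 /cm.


k_inf = nu * Sigma_f / Sigma_a
k_inf = 2.83 * 0.021 / 0.89
k_inf = 0.066775

0.066775


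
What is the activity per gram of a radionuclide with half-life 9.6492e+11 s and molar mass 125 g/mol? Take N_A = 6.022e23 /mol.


lambda = ln(2) / t_half = ln(2) / 9.6492e+11 = 7.183468e-13 /s
SA = lambda * N_A / M
SA = 7.183468e-13 * 6.022e23 / 125
SA = 3.4607e+09 Bq/g

3.4607e+09


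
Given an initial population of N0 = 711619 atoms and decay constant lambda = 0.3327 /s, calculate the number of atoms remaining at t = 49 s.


N = N0 * exp(-lambda * t)
N = 711619 * exp(-0.3327 * 49)
N = 0.059190

0.059190


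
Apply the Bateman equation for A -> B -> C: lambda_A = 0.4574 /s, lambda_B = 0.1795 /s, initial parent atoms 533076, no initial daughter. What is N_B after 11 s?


N_B(t) = lambda_A * N_A0 / (lambda_B - lambda_A) * [exp(-lambda_A*t) - exp(-lambda_B*t)]
exp(-0.4574*11) = 0.006529663; exp(-0.1795*11) = 0.1388307
N_B = 0.4574 * 533076 / (0.1795 - 0.4574) * (0.006529663 - 0.1388307)
N_B = 116081

116081


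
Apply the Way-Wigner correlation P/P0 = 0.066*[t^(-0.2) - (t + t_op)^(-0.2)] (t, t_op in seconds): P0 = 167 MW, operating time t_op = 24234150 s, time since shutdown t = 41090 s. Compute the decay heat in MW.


P/P0 = 0.066 * [t^(-0.2) - (t + t_op)^(-0.2)]
P/P0 = 0.066 * [41090^(-0.2) - (41090 + 24234150)^(-0.2)]
P/P0 = 0.066 * [0.1194683 - 0.03334013] = 0.005684459
P = 167 * 0.005684459 = 0.94930 MW

0.94930


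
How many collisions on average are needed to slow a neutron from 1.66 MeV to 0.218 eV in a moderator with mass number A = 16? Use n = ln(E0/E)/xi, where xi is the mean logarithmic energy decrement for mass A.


xi = 1 + (A-1)^2/(2A)*ln((A-1)/(A+1)) = 0.1199467 (for A = 16)
n = ln(E0/E) / xi
n = ln(1.66e6 / 0.218) / 0.1199467
n = ln(7.614679e+06) / 0.1199467 = 132.11

132.11


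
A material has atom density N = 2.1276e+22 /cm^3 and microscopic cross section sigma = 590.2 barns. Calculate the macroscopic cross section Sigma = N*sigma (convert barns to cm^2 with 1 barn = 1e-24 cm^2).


Sigma = N * sigma_barns * 1e-24
Sigma = 2.1276e+22 * 590.2 * 1e-24
Sigma = 12.557 /cm

12.557


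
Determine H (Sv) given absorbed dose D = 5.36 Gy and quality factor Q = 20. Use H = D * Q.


H = D * Q
H = 5.36 * 20
H = 107.20 Sv

107.20


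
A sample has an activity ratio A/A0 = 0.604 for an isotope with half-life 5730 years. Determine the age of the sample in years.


lambda = ln(2) / t_half = ln(2) / 5730 = 1.209681e-04 /yr
t = -ln(A/A0) / lambda
t = -ln(0.604) / 1.209681e-04
t = 4167.9 yr

4167.9


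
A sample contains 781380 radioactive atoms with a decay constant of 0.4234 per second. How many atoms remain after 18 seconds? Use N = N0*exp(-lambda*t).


N = N0 * exp(-lambda * t)
N = 781380 * exp(-0.4234 * 18)
N = 382.84

382.84


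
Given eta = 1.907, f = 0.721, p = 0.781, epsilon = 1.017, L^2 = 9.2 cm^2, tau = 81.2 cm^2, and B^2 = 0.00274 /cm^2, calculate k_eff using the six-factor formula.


k_inf = eta*f*p*eps = 1.907*0.721*0.781*1.017 = 1.092089
P_TNL = 1/(1 + L^2*B^2) = 1/(1 + 9.2*0.00274) = 0.9754118
P_FNL = exp(-B^2*tau) = exp(-0.00274*81.2) = 0.8005246
k_eff = k_inf * P_TNL * P_FNL = 1.092089 * 0.9754118 * 0.8005246
k_eff = 0.85275

0.85275


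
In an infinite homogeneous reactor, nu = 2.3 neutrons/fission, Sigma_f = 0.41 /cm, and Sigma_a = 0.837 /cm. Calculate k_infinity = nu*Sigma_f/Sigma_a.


k_inf = nu * Sigma_f / Sigma_a
k_inf = 2.3 * 0.41 / 0.837
k_inf = 1.1266

1.1266


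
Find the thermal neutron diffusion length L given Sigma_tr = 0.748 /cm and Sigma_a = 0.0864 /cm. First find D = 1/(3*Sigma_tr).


D = 1 / (3 * Sigma_tr) = 1 / (3 * 0.748) = 0.4456328 cm
L = sqrt(D / Sigma_a)
L = sqrt(0.4456328 / 0.0864)
L = 2.2711 cm

2.2711


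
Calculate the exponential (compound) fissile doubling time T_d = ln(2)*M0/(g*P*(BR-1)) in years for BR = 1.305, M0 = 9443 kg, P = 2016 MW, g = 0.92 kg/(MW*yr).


Breeding gain G = BR - 1 = 1.305 - 1 = 0.305
Fissile production rate = g * P * G = 0.92 * 2016 * 0.305 = 565.6896 kg/yr
T_d = ln(2) * M0 / (g * P * G)
T_d = ln(2) * 9443 / 565.6896 = 11.571 yr

11.571


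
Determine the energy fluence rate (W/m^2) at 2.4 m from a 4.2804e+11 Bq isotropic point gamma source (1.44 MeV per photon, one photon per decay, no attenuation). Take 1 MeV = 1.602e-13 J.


psi = A * E * 1.602e-13 / (4*pi*r^2)
psi = 4.2804e+11 * 1.44 * 1.602e-13 / (4*pi*2.4^2)
psi = 0.0013642 W/m^2

0.0013642


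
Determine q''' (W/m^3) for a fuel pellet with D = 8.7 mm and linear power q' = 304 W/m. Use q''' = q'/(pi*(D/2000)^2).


r = D / 2 / 1000 = 8.7 / 2 / 1000 = 0.00435 m
q''' = q' / (pi * r^2)
q''' = 304 / (pi * 0.00435^2)
q''' = 5.1138e+06 W/m^3

5.1138e+06


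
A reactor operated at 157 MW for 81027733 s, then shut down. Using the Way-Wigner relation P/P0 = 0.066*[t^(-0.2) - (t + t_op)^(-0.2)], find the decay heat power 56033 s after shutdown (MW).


P/P0 = 0.066 * [t^(-0.2) - (t + t_op)^(-0.2)]
P/P0 = 0.066 * [56033^(-0.2) - (56033 + 81027733)^(-0.2)]
P/P0 = 0.066 * [0.1122823 - 0.02619469] = 0.005681782
P = 157 * 0.005681782 = 0.89204 MW

0.89204


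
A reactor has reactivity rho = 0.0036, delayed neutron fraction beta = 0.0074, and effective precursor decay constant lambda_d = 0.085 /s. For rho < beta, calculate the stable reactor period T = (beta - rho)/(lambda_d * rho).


T = (beta - rho) / (lambda_d * rho)
T = (0.0074 - 0.0036) / (0.085 * 0.0036)
T = 12.418 s

12.418


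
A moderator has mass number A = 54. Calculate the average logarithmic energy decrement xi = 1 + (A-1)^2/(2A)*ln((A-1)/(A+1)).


xi = 1 + (A-1)^2/(2A) * ln((A-1)/(A+1))
xi = 1 + (54-1)^2/(2*54) * ln((54-1)/(54 +1))
xi = 0.036584

0.036584


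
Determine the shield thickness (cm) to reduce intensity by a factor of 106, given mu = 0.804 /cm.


x = ln(factor) / mu
x = ln(106) / 0.804
x = 5.8003 cm

5.8003


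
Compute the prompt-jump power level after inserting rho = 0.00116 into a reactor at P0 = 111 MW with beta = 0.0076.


P1/P0 = beta / (beta - rho)
P1/P0 = 0.0076 / (0.0076 - 0.00116) = 1.180124
P1 = 111 * 1.180124 = 130.99 MW

130.99


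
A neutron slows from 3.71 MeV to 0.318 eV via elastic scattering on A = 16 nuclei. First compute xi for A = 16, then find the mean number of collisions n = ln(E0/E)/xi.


xi = 1 + (A-1)^2/(2A)*ln((A-1)/(A+1)) = 0.1199467 (for A = 16)
n = ln(E0/E) / xi
n = ln(3.71e6 / 0.318) / 0.1199467
n = ln(1.166667e+07) / 0.1199467 = 135.66

135.66


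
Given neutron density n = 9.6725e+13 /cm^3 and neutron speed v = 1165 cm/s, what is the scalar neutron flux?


phi = n * v
phi = 9.6725e+13 * 1165
phi = 1.1268e+17 /cm^2/s

1.1268e+17


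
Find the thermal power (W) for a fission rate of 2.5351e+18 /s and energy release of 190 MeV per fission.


P = fission_rate * E_MeV * 1.602e-13
P = 2.5351e+18 * 190 * 1.602e-13
P = 7.7163e+07 W

7.7163e+07


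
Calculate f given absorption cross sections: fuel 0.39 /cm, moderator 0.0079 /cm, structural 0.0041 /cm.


f = Sigma_a_fuel / (Sigma_a_fuel + Sigma_a_mod + Sigma_a_other)
f = 0.39 / (0.39 + 0.0079 + 0.0041)
f = 0.97015

0.97015


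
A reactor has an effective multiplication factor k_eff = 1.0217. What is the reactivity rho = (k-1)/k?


rho = (k_eff - 1) / k_eff
rho = (1.0217 - 1) / 1.0217
rho = 0.021239

0.021239


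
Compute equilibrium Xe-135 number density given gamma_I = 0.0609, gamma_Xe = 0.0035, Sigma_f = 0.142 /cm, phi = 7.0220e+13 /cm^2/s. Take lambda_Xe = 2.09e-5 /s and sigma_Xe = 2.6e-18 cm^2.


Xe_eq = (gamma_I + gamma_Xe) * Sigma_f * phi / (lambda_Xe + sigma_Xe * phi)
Numerator = (0.0609 + 0.0035) * 0.142 * 7.0220e+13 = 6.421479e+11
Denominator = 2.09e-5 + 2.6e-18 * 7.0220e+13 = 2.034720e-04
Xe_eq = 6.421479e+11 / 2.034720e-04 = 3.1560e+15 /cm^3

3.1560e+15


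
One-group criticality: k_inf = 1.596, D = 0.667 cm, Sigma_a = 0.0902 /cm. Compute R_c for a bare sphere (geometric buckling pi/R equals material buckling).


L^2 = D / Sigma_a = 0.667 / 0.0902 = 7.394678 cm^2
B_m^2 = (k_inf - 1) / L^2 = (1.596 - 1) / 7.394678 = 0.08059851 /cm^2
For a bare sphere: B_g = pi/R, so R_c = pi / sqrt(B_m^2)
R_c = pi / sqrt(0.08059851) = 11.066 cm

11.066


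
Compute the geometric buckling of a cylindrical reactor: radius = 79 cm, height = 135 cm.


B^2 = (2.405/R)^2 + (pi/H)^2
B^2 = (2.405/79)^2 + (pi/135)^2
B^2 = 0.0014683 /cm^2

0.0014683


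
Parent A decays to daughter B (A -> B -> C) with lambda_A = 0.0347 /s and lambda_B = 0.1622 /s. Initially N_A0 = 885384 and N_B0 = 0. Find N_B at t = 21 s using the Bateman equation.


N_B(t) = lambda_A * N_A0 / (lambda_B - lambda_A) * [exp(-lambda_A*t) - exp(-lambda_B*t)]
exp(-0.0347*21) = 0.4825359; exp(-0.1622*21) = 0.03316700
N_B = 0.0347 * 885384 / (0.1622 - 0.0347) * (0.4825359 - 0.03316700)
N_B = 108281

108281


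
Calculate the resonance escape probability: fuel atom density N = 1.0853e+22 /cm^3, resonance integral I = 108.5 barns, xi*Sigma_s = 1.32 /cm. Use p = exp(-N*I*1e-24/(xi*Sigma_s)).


p = exp(-N * I * 1e-24 / (xi*Sigma_s))
p = exp(-1.0853e+22 * 108.5 * 1e-24 / 1.32)
p = 0.40980

0.40980
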